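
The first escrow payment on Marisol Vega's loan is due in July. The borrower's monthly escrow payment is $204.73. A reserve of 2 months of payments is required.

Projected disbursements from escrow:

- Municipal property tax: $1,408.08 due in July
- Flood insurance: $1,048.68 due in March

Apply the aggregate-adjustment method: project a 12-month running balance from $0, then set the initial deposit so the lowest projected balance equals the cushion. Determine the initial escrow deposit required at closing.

Cushion = 2 × $204.73 = $409.46
Trial balance (start $0, +$204.73 each month, − disbursements):
  Jul: +$204.73 − $1,408.08 → -$1,203.35
  Aug: +$204.73 → -$998.62
  Sep: +$204.73 → -$793.89
  Oct: +$204.73 → -$589.16
  Nov: +$204.73 → -$384.43
  Dec: +$204.73 → -$179.70
  Jan: +$204.73 → $25.03
  Feb: +$204.73 → $229.76
  Mar: +$204.73 − $1,048.68 → -$614.19
  Apr: +$204.73 → -$409.46
  May: +$204.73 → -$204.73
  Jun: +$204.73 → $0.00
Lowest trial balance = -$1,203.35 (Jul)
Initial deposit = cushion − low point = $409.46 − (-$1,203.35) = $1,612.81

$1,612.81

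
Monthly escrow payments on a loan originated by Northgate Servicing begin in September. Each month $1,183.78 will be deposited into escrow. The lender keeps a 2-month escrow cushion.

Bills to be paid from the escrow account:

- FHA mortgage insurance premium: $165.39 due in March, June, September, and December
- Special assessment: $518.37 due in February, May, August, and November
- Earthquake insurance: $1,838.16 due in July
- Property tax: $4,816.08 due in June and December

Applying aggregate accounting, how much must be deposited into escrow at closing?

$3,297.67

Cushion = 2 × $1,183.78 = $2,367.56
Trial balance (start $0, +$1,183.78 each month, − disbursements):
  Sep: +$1,183.78 − $165.39 → $1,018.39
  Oct: +$1,183.78 → $2,202.17
  Nov: +$1,183.78 − $518.37 → $2,867.58
  Dec: +$1,183.78 − $4,981.47 → -$930.11
  Jan: +$1,183.78 → $253.67
  Feb: +$1,183.78 − $518.37 → $919.08
  Mar: +$1,183.78 − $165.39 → $1,937.47
  Apr: +$1,183.78 → $3,121.25
  May: +$1,183.78 − $518.37 → $3,786.66
  Jun: +$1,183.78 − $4,981.47 → -$11.03
  Jul: +$1,183.78 − $1,838.16 → -$665.41
  Aug: +$1,183.78 − $518.37 → $0.00
Lowest trial balance = -$930.11 (Dec)
Initial deposit = cushion − low point = $2,367.56 − (-$930.11) = $3,297.67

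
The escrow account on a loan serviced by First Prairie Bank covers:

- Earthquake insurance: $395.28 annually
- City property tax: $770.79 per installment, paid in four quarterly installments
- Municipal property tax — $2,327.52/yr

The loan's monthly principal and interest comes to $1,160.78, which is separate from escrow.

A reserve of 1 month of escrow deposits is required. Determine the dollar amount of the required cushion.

Earthquake insurance: $395.28
City property tax: $770.79 × 4 = $3,083.16
Municipal property tax: $2,327.52
Total per year = $5,805.96
Monthly escrow = $5,805.96 ÷ 12 = $483.83
Reserve = 1 × $483.83 = $483.83

$483.83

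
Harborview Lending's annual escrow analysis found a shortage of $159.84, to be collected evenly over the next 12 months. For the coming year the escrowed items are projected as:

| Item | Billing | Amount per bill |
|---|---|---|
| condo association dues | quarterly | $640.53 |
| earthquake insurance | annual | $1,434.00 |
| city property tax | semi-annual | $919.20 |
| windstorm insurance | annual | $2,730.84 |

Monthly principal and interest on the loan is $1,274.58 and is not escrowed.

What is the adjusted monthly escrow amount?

Condo association dues = $640.53 × 4 = $2,562.12/yr
Earthquake insurance = $1,434.00/yr
City property tax = $919.20 × 2 = $1,838.40/yr
Windstorm insurance = $2,730.84/yr
Total annual escrow = $8,565.36
Monthly escrow = $8,565.36 / 12 = $713.78
Shortage per month = $159.84 ÷ 12 = $13.32
New monthly escrow = $713.78 + $13.32 = $727.10

$727.10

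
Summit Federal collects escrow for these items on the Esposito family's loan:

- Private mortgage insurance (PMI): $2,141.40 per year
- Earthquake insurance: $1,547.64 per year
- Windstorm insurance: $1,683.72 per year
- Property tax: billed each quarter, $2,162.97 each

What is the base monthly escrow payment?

$1,168.72

Private mortgage insurance (PMI) — $2,141.40 per year
Earthquake insurance — $1,547.64 per year
Windstorm insurance — $1,683.72 per year
Property tax — $2,162.97 × 4 = $8,651.88 per year
Combined annual = $2,141.40 + $1,547.64 + $1,683.72 + $8,651.88 = $14,024.64
Monthly escrow = $14,024.64 ÷ 12 = $1,168.72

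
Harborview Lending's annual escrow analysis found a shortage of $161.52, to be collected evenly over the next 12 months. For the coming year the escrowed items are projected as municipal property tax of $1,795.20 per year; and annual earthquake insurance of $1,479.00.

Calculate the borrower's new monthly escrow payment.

Municipal property tax — $1,795.20 per year
Earthquake insurance — $1,479.00 per year
Annual escrow total = $1,795.20 + $1,479.00 = $3,274.20
Per month = $3,274.20 ÷ 12 = $272.85
Shortage spread = $161.52 / 12 = $13.46/mo
New monthly escrow = $272.85 + $13.46 = $286.31

$286.31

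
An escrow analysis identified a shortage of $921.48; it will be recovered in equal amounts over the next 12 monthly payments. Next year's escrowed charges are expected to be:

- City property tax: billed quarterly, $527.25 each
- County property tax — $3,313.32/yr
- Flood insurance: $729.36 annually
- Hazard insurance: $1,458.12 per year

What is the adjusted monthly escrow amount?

$710.94

City property tax: $527.25 × 4 = $2,109.00/yr
County property tax: $3,313.32/yr
Flood insurance: $729.36/yr
Hazard insurance: $1,458.12/yr
Yearly total = $7,609.80
Monthly = $7,609.80 / 12 = $634.15
Shortage spread = $921.48 ÷ 12 = $76.79/mo
New monthly escrow = $634.15 + $76.79 = $710.94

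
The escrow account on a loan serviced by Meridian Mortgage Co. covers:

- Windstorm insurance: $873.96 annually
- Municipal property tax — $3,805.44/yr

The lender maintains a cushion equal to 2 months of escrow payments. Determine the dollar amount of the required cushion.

$779.90

Windstorm insurance: $873.96/yr
Municipal property tax: $3,805.44/yr
Yearly total = $873.96 + $3,805.44 = $4,679.40
Base monthly escrow = $4,679.40 / 12 = $389.95
Reserve = 2 × $389.95 = $779.90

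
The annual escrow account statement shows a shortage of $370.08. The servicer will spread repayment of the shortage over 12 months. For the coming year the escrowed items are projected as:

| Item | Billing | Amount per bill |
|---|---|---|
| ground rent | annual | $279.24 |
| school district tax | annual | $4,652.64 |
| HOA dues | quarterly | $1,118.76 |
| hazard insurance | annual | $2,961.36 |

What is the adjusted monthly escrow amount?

Ground rent: $279.24/yr
School district tax: $4,652.64/yr
HOA dues: $1,118.76 × 4 = $4,475.04/yr
Hazard insurance: $2,961.36/yr
Total annual escrow = $12,368.28
Monthly = $12,368.28 / 12 = $1,030.69
Shortage per month = $370.08 ÷ 12 = $30.84
New monthly escrow = $1,030.69 + $30.84 = $1,061.53

$1,061.53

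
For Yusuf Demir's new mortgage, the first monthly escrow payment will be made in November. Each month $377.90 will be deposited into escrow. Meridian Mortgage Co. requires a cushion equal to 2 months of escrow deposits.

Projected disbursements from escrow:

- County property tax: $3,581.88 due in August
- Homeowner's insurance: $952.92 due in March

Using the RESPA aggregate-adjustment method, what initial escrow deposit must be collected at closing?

$1,511.60

Cushion = 2 × $377.90 = $755.80
Trial balance (start $0, +$377.90 each month, − disbursements):
  Nov: +$377.90 → $377.90
  Dec: +$377.90 → $755.80
  Jan: +$377.90 → $1,133.70
  Feb: +$377.90 → $1,511.60
  Mar: +$377.90 − $952.92 → $936.58
  Apr: +$377.90 → $1,314.48
  May: +$377.90 → $1,692.38
  Jun: +$377.90 → $2,070.28
  Jul: +$377.90 → $2,448.18
  Aug: +$377.90 − $3,581.88 → -$755.80
  Sep: +$377.90 → -$377.90
  Oct: +$377.90 → $0.00
Lowest trial balance = -$755.80 (Aug)
Initial deposit = cushion − low point = $755.80 − (-$755.80) = $1,511.60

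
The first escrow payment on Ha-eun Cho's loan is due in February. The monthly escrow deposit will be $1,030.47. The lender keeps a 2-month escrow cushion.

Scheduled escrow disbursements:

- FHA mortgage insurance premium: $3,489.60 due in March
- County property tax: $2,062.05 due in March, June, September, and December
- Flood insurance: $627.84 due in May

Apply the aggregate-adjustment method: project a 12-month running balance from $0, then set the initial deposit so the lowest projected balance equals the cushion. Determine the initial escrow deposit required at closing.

Cushion = 2 × $1,030.47 = $2,060.94
Trial balance (start $0, +$1,030.47 each month, − disbursements):
  Feb: +$1,030.47 → $1,030.47
  Mar: +$1,030.47 − $5,551.65 → -$3,490.71
  Apr: +$1,030.47 → -$2,460.24
  May: +$1,030.47 − $627.84 → -$2,057.61
  Jun: +$1,030.47 − $2,062.05 → -$3,089.19
  Jul: +$1,030.47 → -$2,058.72
  Aug: +$1,030.47 → -$1,028.25
  Sep: +$1,030.47 − $2,062.05 → -$2,059.83
  Oct: +$1,030.47 → -$1,029.36
  Nov: +$1,030.47 → $1.11
  Dec: +$1,030.47 − $2,062.05 → -$1,030.47
  Jan: +$1,030.47 → $0.00
Lowest trial balance = -$3,490.71 (Mar)
Initial deposit = cushion − low point = $2,060.94 − (-$3,490.71) = $5,551.65

$5,551.65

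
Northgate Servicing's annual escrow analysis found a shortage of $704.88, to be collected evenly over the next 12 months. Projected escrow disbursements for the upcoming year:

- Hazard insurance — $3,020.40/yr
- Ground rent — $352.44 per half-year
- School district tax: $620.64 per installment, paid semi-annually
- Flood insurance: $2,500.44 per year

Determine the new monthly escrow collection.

$680.99

Hazard insurance = $3,020.40 per year
Ground rent = $352.44 × 2 = $704.88 per year
School district tax = $620.64 × 2 = $1,241.28 per year
Flood insurance = $2,500.44 per year
Yearly total = $3,020.40 + $704.88 + $1,241.28 + $2,500.44 = $7,467.00
Monthly = $7,467.00 / 12 = $622.25
Shortage per month = $704.88 ÷ 12 = $58.74
New monthly escrow = $622.25 + $58.74 = $680.99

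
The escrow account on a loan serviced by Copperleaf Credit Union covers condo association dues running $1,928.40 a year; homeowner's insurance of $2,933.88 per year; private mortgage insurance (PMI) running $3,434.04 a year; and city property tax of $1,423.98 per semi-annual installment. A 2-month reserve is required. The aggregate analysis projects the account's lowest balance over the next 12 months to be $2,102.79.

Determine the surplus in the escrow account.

Condo association dues — $1,928.40/yr
Homeowner's insurance — $2,933.88/yr
Private mortgage insurance (PMI) — $3,434.04/yr
City property tax — $1,423.98 × 2 = $2,847.96/yr
Combined annual = $11,144.28
Monthly = $11,144.28 / 12 = $928.69
Cushion = 2 × $928.69 = $1,857.38
Surplus = $2,102.79 − $1,857.38 = $245.41

$245.41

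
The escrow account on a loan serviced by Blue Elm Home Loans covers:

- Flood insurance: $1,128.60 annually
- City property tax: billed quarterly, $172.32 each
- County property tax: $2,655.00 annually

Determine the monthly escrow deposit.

Flood insurance: $1,128.60 annually
City property tax: $172.32 × 4 = $689.28 annually
County property tax: $2,655.00 annually
Total per year = $4,472.88
Base monthly escrow = $4,472.88 / 12 = $372.74

$372.74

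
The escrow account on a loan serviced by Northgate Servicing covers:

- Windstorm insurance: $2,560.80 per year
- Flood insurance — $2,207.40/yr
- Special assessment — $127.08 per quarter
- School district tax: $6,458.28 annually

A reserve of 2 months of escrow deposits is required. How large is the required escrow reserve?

Windstorm insurance = $2,560.80/yr
Flood insurance = $2,207.40/yr
Special assessment = $127.08 × 4 = $508.32/yr
School district tax = $6,458.28/yr
Total per year = $2,560.80 + $2,207.40 + $508.32 + $6,458.28 = $11,734.80
Base monthly escrow = $11,734.80 ÷ 12 = $977.90
Required cushion = 2 × $977.90 = $1,955.80

$1,955.80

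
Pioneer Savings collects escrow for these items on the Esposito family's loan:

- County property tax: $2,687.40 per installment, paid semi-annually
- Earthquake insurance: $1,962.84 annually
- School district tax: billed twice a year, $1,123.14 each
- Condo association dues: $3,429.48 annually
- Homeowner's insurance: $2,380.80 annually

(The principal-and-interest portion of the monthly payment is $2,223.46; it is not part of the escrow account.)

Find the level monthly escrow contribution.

$1,282.85

County property tax — $2,687.40 × 2 = $5,374.80 per year
Earthquake insurance — $1,962.84 per year
School district tax — $1,123.14 × 2 = $2,246.28 per year
Condo association dues — $3,429.48 per year
Homeowner's insurance — $2,380.80 per year
Total per year = $5,374.80 + $1,962.84 + $2,246.28 + $3,429.48 + $2,380.80 = $15,394.20
Base monthly escrow = $15,394.20 ÷ 12 = $1,282.85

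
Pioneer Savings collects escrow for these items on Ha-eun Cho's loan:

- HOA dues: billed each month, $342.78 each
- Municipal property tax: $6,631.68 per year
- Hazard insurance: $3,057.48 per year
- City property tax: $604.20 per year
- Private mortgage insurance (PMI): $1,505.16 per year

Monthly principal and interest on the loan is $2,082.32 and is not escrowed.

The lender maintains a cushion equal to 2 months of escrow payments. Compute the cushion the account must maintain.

HOA dues — $342.78 × 12 = $4,113.36
Municipal property tax — $6,631.68
Hazard insurance — $3,057.48
City property tax — $604.20
Private mortgage insurance (PMI) — $1,505.16
Yearly total = $15,911.88
Monthly = $15,911.88 / 12 = $1,325.99
Reserve = 2 × $1,325.99 = $2,651.98

$2,651.98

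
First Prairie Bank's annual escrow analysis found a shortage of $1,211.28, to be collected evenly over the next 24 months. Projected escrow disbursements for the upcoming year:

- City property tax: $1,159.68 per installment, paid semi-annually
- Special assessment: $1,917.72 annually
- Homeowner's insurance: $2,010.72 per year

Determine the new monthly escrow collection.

City property tax: $1,159.68 × 2 = $2,319.36/yr
Special assessment: $1,917.72/yr
Homeowner's insurance: $2,010.72/yr
Total per year = $2,319.36 + $1,917.72 + $2,010.72 = $6,247.80
Base monthly escrow = $6,247.80 / 12 = $520.65
Shortage spread = $1,211.28 ÷ 24 = $50.47/mo
Adjusted monthly = $520.65 + $50.47 = $571.12

$571.12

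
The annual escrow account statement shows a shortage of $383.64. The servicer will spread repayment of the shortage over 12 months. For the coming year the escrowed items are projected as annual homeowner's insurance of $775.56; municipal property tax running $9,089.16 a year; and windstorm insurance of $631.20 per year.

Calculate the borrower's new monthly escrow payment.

$906.63

Homeowner's insurance — $775.56
Municipal property tax — $9,089.16
Windstorm insurance — $631.20
Combined annual = $775.56 + $9,089.16 + $631.20 = $10,495.92
Base monthly escrow = $10,495.92 / 12 = $874.66
Monthly shortage recovery: $383.64 ÷ 12 = $31.97
Adjusted monthly = $874.66 + $31.97 = $906.63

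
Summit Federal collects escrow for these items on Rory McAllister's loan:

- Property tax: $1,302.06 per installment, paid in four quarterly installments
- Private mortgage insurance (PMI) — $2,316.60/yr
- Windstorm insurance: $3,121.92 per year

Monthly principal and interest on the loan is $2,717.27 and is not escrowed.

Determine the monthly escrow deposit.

Property tax — $1,302.06 × 4 = $5,208.24 annually
Private mortgage insurance (PMI) — $2,316.60 annually
Windstorm insurance — $3,121.92 annually
Annual escrow total = $5,208.24 + $2,316.60 + $3,121.92 = $10,646.76
Monthly escrow = $10,646.76 / 12 = $887.23

$887.23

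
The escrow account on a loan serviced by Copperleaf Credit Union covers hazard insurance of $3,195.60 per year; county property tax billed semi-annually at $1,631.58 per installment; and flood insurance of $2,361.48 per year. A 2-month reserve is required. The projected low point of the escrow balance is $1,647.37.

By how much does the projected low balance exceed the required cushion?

Hazard insurance — $3,195.60
County property tax — $1,631.58 × 2 = $3,263.16
Flood insurance — $2,361.48
Annual escrow total = $8,820.24
Monthly = $8,820.24 / 12 = $735.02
Required reserve = 2 × $735.02 = $1,470.04
Excess over cushion: $1,647.37 − $1,470.04 = $177.33

$177.33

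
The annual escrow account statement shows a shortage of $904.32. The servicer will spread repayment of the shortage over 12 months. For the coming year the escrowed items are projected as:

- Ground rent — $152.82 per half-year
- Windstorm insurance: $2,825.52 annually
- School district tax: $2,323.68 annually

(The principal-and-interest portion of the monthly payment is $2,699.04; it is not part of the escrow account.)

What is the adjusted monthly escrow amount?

Ground rent — $152.82 × 2 = $305.64 annually
Windstorm insurance — $2,825.52 annually
School district tax — $2,323.68 annually
Total per year = $305.64 + $2,825.52 + $2,323.68 = $5,454.84
Monthly = $5,454.84 / 12 = $454.57
Shortage spread = $904.32 ÷ 12 = $75.36/mo
New monthly escrow = $454.57 + $75.36 = $529.93

$529.93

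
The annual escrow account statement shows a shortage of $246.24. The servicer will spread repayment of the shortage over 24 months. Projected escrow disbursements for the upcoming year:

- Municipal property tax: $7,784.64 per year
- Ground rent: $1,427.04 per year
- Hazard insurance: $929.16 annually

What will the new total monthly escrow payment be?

Municipal property tax — $7,784.64/yr
Ground rent — $1,427.04/yr
Hazard insurance — $929.16/yr
Total per year = $10,140.84
Monthly escrow = $10,140.84 / 12 = $845.07
Monthly shortage recovery: $246.24 ÷ 24 = $10.26
New monthly escrow = $845.07 + $10.26 = $855.33

$855.33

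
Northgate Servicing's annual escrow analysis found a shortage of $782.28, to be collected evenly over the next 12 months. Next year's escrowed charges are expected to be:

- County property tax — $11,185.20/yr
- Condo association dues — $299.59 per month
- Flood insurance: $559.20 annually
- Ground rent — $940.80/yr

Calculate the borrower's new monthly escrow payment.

$1,421.88

County property tax = $11,185.20 annually
Condo association dues = $299.59 × 12 = $3,595.08 annually
Flood insurance = $559.20 annually
Ground rent = $940.80 annually
Total per year = $11,185.20 + $3,595.08 + $559.20 + $940.80 = $16,280.28
Monthly escrow = $16,280.28 ÷ 12 = $1,356.69
Shortage per month = $782.28 ÷ 12 = $65.19
Adjusted monthly = $1,356.69 + $65.19 = $1,421.88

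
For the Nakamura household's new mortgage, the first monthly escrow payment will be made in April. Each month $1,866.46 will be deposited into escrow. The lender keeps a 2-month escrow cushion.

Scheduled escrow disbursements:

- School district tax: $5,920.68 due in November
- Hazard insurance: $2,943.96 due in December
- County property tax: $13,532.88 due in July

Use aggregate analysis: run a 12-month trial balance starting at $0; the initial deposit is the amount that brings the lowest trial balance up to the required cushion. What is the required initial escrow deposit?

Cushion = 2 × $1,866.46 = $3,732.92
Trial balance (start $0, +$1,866.46 each month, − disbursements):
  Apr: +$1,866.46 → $1,866.46
  May: +$1,866.46 → $3,732.92
  Jun: +$1,866.46 → $5,599.38
  Jul: +$1,866.46 − $13,532.88 → -$6,067.04
  Aug: +$1,866.46 → -$4,200.58
  Sep: +$1,866.46 → -$2,334.12
  Oct: +$1,866.46 → -$467.66
  Nov: +$1,866.46 − $5,920.68 → -$4,521.88
  Dec: +$1,866.46 − $2,943.96 → -$5,599.38
  Jan: +$1,866.46 → -$3,732.92
  Feb: +$1,866.46 → -$1,866.46
  Mar: +$1,866.46 → $0.00
Lowest trial balance = -$6,067.04 (Jul)
Initial deposit = cushion − low point = $3,732.92 − (-$6,067.04) = $9,799.96

$9,799.96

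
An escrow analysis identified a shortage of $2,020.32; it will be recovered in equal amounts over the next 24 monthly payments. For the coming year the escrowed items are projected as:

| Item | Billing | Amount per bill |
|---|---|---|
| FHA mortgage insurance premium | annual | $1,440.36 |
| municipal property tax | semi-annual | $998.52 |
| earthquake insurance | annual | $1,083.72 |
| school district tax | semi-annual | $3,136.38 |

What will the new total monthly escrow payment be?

$983.67

FHA mortgage insurance premium — $1,440.36/yr
Municipal property tax — $998.52 × 2 = $1,997.04/yr
Earthquake insurance — $1,083.72/yr
School district tax — $3,136.38 × 2 = $6,272.76/yr
Total per year = $1,440.36 + $1,997.04 + $1,083.72 + $6,272.76 = $10,793.88
Per month = $10,793.88 ÷ 12 = $899.49
Shortage per month = $2,020.32 ÷ 24 = $84.18
New monthly escrow = $899.49 + $84.18 = $983.67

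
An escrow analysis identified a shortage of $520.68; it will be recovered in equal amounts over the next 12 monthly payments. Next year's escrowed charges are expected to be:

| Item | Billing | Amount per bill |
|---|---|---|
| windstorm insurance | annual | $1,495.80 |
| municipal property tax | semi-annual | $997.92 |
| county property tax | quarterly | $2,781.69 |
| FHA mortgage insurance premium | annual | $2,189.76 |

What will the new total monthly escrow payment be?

Windstorm insurance = $1,495.80 annually
Municipal property tax = $997.92 × 2 = $1,995.84 annually
County property tax = $2,781.69 × 4 = $11,126.76 annually
FHA mortgage insurance premium = $2,189.76 annually
Combined annual = $1,495.80 + $1,995.84 + $11,126.76 + $2,189.76 = $16,808.16
Base monthly escrow = $16,808.16 ÷ 12 = $1,400.68
Shortage per month = $520.68 ÷ 12 = $43.39
Adjusted monthly = $1,400.68 + $43.39 = $1,444.07

$1,444.07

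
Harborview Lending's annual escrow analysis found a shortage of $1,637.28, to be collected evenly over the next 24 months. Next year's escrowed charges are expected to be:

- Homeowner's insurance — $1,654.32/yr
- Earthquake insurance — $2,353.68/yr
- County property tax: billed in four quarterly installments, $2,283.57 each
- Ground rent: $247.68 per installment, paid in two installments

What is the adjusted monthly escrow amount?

$1,204.69

Homeowner's insurance: $1,654.32 annually
Earthquake insurance: $2,353.68 annually
County property tax: $2,283.57 × 4 = $9,134.28 annually
Ground rent: $247.68 × 2 = $495.36 annually
Combined annual = $13,637.64
Per month = $13,637.64 / 12 = $1,136.47
Shortage spread = $1,637.28 / 24 = $68.22/mo
New monthly escrow = $1,136.47 + $68.22 = $1,204.69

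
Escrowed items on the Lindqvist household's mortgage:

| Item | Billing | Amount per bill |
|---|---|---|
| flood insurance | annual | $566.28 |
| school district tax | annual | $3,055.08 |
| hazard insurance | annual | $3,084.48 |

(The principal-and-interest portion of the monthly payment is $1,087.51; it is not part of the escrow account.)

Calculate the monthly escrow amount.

$558.82

Flood insurance = $566.28 per year
School district tax = $3,055.08 per year
Hazard insurance = $3,084.48 per year
Annual escrow total = $566.28 + $3,055.08 + $3,084.48 = $6,705.84
Base monthly escrow = $6,705.84 / 12 = $558.82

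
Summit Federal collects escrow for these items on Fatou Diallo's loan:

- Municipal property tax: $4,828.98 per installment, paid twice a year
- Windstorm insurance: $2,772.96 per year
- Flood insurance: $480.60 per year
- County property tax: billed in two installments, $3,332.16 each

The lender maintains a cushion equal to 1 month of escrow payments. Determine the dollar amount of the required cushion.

$1,631.32

Municipal property tax = $4,828.98 × 2 = $9,657.96/yr
Windstorm insurance = $2,772.96/yr
Flood insurance = $480.60/yr
County property tax = $3,332.16 × 2 = $6,664.32/yr
Total annual escrow = $9,657.96 + $2,772.96 + $480.60 + $6,664.32 = $19,575.84
Monthly escrow = $19,575.84 ÷ 12 = $1,631.32
Cushion = 1 × $1,631.32 = $1,631.32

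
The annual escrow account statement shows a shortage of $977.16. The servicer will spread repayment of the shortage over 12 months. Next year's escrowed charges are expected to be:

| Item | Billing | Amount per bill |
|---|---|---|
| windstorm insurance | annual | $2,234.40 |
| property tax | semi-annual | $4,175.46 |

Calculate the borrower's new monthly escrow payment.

Windstorm insurance: $2,234.40 annually
Property tax: $4,175.46 × 2 = $8,350.92 annually
Total per year = $10,585.32
Monthly = $10,585.32 ÷ 12 = $882.11
Shortage per month = $977.16 / 12 = $81.43
Adjusted monthly = $882.11 + $81.43 = $963.54

$963.54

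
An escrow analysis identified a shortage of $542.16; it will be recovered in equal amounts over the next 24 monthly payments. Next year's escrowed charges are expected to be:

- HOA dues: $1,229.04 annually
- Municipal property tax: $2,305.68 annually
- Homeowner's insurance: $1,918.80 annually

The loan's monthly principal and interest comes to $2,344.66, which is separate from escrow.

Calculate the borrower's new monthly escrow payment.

$477.05

HOA dues = $1,229.04
Municipal property tax = $2,305.68
Homeowner's insurance = $1,918.80
Total annual escrow = $1,229.04 + $2,305.68 + $1,918.80 = $5,453.52
Per month = $5,453.52 / 12 = $454.46
Shortage per month = $542.16 ÷ 24 = $22.59
Adjusted monthly = $454.46 + $22.59 = $477.05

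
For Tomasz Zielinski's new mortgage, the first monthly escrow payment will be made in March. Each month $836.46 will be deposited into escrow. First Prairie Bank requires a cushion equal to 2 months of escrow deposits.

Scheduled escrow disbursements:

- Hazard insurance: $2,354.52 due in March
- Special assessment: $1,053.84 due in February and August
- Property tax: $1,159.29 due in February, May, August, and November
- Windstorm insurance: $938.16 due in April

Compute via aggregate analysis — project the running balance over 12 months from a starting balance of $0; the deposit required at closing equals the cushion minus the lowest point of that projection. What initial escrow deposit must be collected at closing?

Cushion = 2 × $836.46 = $1,672.92
Trial balance (start $0, +$836.46 each month, − disbursements):
  Mar: +$836.46 − $2,354.52 → -$1,518.06
  Apr: +$836.46 − $938.16 → -$1,619.76
  May: +$836.46 − $1,159.29 → -$1,942.59
  Jun: +$836.46 → -$1,106.13
  Jul: +$836.46 → -$269.67
  Aug: +$836.46 − $2,213.13 → -$1,646.34
  Sep: +$836.46 → -$809.88
  Oct: +$836.46 → $26.58
  Nov: +$836.46 − $1,159.29 → -$296.25
  Dec: +$836.46 → $540.21
  Jan: +$836.46 → $1,376.67
  Feb: +$836.46 − $2,213.13 → $0.00
Lowest trial balance = -$1,942.59 (May)
Initial deposit = cushion − low point = $1,672.92 − (-$1,942.59) = $3,615.51

$3,615.51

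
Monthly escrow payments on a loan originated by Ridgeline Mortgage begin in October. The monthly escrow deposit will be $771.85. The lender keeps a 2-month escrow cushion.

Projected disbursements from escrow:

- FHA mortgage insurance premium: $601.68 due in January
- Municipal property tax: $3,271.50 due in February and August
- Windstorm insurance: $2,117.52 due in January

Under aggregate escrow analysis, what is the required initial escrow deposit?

$3,675.15

Cushion = 2 × $771.85 = $1,543.70
Trial balance (start $0, +$771.85 each month, − disbursements):
  Oct: +$771.85 → $771.85
  Nov: +$771.85 → $1,543.70
  Dec: +$771.85 → $2,315.55
  Jan: +$771.85 − $2,719.20 → $368.20
  Feb: +$771.85 − $3,271.50 → -$2,131.45
  Mar: +$771.85 → -$1,359.60
  Apr: +$771.85 → -$587.75
  May: +$771.85 → $184.10
  Jun: +$771.85 → $955.95
  Jul: +$771.85 → $1,727.80
  Aug: +$771.85 − $3,271.50 → -$771.85
  Sep: +$771.85 → $0.00
Lowest trial balance = -$2,131.45 (Feb)
Initial deposit = cushion − low point = $1,543.70 − (-$2,131.45) = $3,675.15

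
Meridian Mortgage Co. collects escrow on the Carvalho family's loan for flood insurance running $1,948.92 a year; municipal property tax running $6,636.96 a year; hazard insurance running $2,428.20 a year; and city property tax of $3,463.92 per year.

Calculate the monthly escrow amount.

$1,206.50

Flood insurance — $1,948.92 per year
Municipal property tax — $6,636.96 per year
Hazard insurance — $2,428.20 per year
City property tax — $3,463.92 per year
Total annual escrow = $14,478.00
Base monthly escrow = $14,478.00 ÷ 12 = $1,206.50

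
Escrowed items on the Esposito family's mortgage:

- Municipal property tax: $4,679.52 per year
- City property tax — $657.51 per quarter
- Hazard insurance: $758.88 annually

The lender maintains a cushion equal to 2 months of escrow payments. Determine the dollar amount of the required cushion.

Municipal property tax = $4,679.52 annually
City property tax = $657.51 × 4 = $2,630.04 annually
Hazard insurance = $758.88 annually
Yearly total = $4,679.52 + $2,630.04 + $758.88 = $8,068.44
Per month = $8,068.44 / 12 = $672.37
Cushion = 2 × $672.37 = $1,344.74

$1,344.74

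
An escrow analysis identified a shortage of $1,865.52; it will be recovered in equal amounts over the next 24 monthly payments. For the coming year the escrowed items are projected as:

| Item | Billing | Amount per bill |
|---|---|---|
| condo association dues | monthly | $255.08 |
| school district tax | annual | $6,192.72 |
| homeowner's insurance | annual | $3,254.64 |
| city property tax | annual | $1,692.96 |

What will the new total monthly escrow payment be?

Condo association dues = $255.08 × 12 = $3,060.96 per year
School district tax = $6,192.72 per year
Homeowner's insurance = $3,254.64 per year
City property tax = $1,692.96 per year
Total per year = $3,060.96 + $6,192.72 + $3,254.64 + $1,692.96 = $14,201.28
Per month = $14,201.28 ÷ 12 = $1,183.44
Shortage spread = $1,865.52 ÷ 24 = $77.73/mo
New monthly escrow = $1,183.44 + $77.73 = $1,261.17

$1,261.17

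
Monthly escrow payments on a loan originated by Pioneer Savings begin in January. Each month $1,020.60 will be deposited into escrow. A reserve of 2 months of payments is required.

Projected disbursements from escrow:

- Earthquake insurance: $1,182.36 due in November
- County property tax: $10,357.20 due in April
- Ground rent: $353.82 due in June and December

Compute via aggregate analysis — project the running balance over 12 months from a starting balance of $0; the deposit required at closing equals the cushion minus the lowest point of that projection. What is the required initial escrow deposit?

Cushion = 2 × $1,020.60 = $2,041.20
Trial balance (start $0, +$1,020.60 each month, − disbursements):
  Jan: +$1,020.60 → $1,020.60
  Feb: +$1,020.60 → $2,041.20
  Mar: +$1,020.60 → $3,061.80
  Apr: +$1,020.60 − $10,357.20 → -$6,274.80
  May: +$1,020.60 → -$5,254.20
  Jun: +$1,020.60 − $353.82 → -$4,587.42
  Jul: +$1,020.60 → -$3,566.82
  Aug: +$1,020.60 → -$2,546.22
  Sep: +$1,020.60 → -$1,525.62
  Oct: +$1,020.60 → -$505.02
  Nov: +$1,020.60 − $1,182.36 → -$666.78
  Dec: +$1,020.60 − $353.82 → $0.00
Lowest trial balance = -$6,274.80 (Apr)
Initial deposit = cushion − low point = $2,041.20 − (-$6,274.80) = $8,316.00

$8,316.00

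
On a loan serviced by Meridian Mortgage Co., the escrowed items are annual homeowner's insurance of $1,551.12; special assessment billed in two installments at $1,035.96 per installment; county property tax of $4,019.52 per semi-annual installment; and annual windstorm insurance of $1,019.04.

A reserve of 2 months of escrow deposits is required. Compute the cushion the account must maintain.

Homeowner's insurance — $1,551.12/yr
Special assessment — $1,035.96 × 2 = $2,071.92/yr
County property tax — $4,019.52 × 2 = $8,039.04/yr
Windstorm insurance — $1,019.04/yr
Combined annual = $1,551.12 + $2,071.92 + $8,039.04 + $1,019.04 = $12,681.12
Monthly = $12,681.12 ÷ 12 = $1,056.76
Cushion = 2 × $1,056.76 = $2,113.52

$2,113.52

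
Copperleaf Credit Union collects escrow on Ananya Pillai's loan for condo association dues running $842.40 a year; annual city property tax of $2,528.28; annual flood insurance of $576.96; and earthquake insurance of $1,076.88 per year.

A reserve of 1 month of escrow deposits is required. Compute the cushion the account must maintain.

Condo association dues — $842.40 per year
City property tax — $2,528.28 per year
Flood insurance — $576.96 per year
Earthquake insurance — $1,076.88 per year
Total annual escrow = $842.40 + $2,528.28 + $576.96 + $1,076.88 = $5,024.52
Monthly escrow = $5,024.52 ÷ 12 = $418.71
Reserve = 1 × $418.71 = $418.71

$418.71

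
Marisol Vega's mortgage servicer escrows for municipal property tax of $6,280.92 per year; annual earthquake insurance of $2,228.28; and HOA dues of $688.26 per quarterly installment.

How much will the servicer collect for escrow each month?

Municipal property tax = $6,280.92 per year
Earthquake insurance = $2,228.28 per year
HOA dues = $688.26 × 4 = $2,753.04 per year
Annual escrow total = $6,280.92 + $2,228.28 + $2,753.04 = $11,262.24
Monthly escrow = $11,262.24 / 12 = $938.52

$938.52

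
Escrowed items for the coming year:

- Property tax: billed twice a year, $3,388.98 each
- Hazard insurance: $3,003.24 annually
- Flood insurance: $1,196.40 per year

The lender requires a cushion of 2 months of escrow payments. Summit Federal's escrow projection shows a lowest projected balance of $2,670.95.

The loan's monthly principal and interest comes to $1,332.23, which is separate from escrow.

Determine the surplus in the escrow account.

Property tax — $3,388.98 × 2 = $6,777.96 annually
Hazard insurance — $3,003.24 annually
Flood insurance — $1,196.40 annually
Yearly total = $6,777.96 + $3,003.24 + $1,196.40 = $10,977.60
Monthly = $10,977.60 / 12 = $914.80
Required cushion = 2 × $914.80 = $1,829.60
Excess over cushion: $2,670.95 − $1,829.60 = $841.35

$841.35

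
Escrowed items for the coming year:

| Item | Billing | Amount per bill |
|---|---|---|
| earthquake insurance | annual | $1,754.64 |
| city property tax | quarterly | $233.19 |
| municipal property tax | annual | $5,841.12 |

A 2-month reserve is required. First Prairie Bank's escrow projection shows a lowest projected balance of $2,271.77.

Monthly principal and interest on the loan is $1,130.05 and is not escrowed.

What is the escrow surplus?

$850.35

Earthquake insurance = $1,754.64/yr
City property tax = $233.19 × 4 = $932.76/yr
Municipal property tax = $5,841.12/yr
Total annual escrow = $1,754.64 + $932.76 + $5,841.12 = $8,528.52
Base monthly escrow = $8,528.52 ÷ 12 = $710.71
Cushion = 2 × $710.71 = $1,421.42
Surplus = $2,271.77 − $1,421.42 = $850.35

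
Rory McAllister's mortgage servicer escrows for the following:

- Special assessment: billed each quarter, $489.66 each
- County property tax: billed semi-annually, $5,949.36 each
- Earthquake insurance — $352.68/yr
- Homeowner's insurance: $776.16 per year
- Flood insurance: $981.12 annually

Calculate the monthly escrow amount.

$1,330.61

Special assessment: $489.66 × 4 = $1,958.64/yr
County property tax: $5,949.36 × 2 = $11,898.72/yr
Earthquake insurance: $352.68/yr
Homeowner's insurance: $776.16/yr
Flood insurance: $981.12/yr
Combined annual = $15,967.32
Monthly escrow = $15,967.32 / 12 = $1,330.61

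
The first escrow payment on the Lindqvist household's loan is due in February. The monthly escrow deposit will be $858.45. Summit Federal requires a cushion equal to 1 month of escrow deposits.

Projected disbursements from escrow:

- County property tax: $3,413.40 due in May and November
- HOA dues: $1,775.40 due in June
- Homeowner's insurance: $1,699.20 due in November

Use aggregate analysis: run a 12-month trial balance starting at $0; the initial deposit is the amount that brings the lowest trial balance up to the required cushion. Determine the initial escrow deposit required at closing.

Cushion = 1 × $858.45 = $858.45
Trial balance (start $0, +$858.45 each month, − disbursements):
  Feb: +$858.45 → $858.45
  Mar: +$858.45 → $1,716.90
  Apr: +$858.45 → $2,575.35
  May: +$858.45 − $3,413.40 → $20.40
  Jun: +$858.45 − $1,775.40 → -$896.55
  Jul: +$858.45 → -$38.10
  Aug: +$858.45 → $820.35
  Sep: +$858.45 → $1,678.80
  Oct: +$858.45 → $2,537.25
  Nov: +$858.45 − $5,112.60 → -$1,716.90
  Dec: +$858.45 → -$858.45
  Jan: +$858.45 → $0.00
Lowest trial balance = -$1,716.90 (Nov)
Initial deposit = cushion − low point = $858.45 − (-$1,716.90) = $2,575.35

$2,575.35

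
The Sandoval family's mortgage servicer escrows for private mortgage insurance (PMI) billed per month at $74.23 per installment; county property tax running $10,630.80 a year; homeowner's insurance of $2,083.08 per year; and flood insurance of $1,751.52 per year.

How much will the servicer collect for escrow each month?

Private mortgage insurance (PMI) — $74.23 × 12 = $890.76/yr
County property tax — $10,630.80/yr
Homeowner's insurance — $2,083.08/yr
Flood insurance — $1,751.52/yr
Annual escrow total = $890.76 + $10,630.80 + $2,083.08 + $1,751.52 = $15,356.16
Per month = $15,356.16 ÷ 12 = $1,279.68

$1,279.68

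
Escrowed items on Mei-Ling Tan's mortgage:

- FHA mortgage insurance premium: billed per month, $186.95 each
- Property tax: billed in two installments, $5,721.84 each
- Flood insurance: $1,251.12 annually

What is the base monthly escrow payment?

FHA mortgage insurance premium — $186.95 × 12 = $2,243.40/yr
Property tax — $5,721.84 × 2 = $11,443.68/yr
Flood insurance — $1,251.12/yr
Total per year = $14,938.20
Base monthly escrow = $14,938.20 / 12 = $1,244.85

$1,244.85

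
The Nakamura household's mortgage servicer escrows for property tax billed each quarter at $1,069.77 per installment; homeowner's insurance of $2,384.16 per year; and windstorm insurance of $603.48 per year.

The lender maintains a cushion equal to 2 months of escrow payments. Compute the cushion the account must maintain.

$1,211.12

Property tax — $1,069.77 × 4 = $4,279.08
Homeowner's insurance — $2,384.16
Windstorm insurance — $603.48
Annual escrow total = $4,279.08 + $2,384.16 + $603.48 = $7,266.72
Per month = $7,266.72 / 12 = $605.56
Reserve = 2 × $605.56 = $1,211.12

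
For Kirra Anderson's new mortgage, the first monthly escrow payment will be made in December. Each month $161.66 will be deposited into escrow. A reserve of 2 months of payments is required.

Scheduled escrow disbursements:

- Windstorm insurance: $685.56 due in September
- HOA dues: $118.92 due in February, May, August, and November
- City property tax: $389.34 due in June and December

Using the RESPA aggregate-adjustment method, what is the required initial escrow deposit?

Cushion = 2 × $161.66 = $323.32
Trial balance (start $0, +$161.66 each month, − disbursements):
  Dec: +$161.66 − $389.34 → -$227.68
  Jan: +$161.66 → -$66.02
  Feb: +$161.66 − $118.92 → -$23.28
  Mar: +$161.66 → $138.38
  Apr: +$161.66 → $300.04
  May: +$161.66 − $118.92 → $342.78
  Jun: +$161.66 − $389.34 → $115.10
  Jul: +$161.66 → $276.76
  Aug: +$161.66 − $118.92 → $319.50
  Sep: +$161.66 − $685.56 → -$204.40
  Oct: +$161.66 → -$42.74
  Nov: +$161.66 − $118.92 → $0.00
Lowest trial balance = -$227.68 (Dec)
Initial deposit = cushion − low point = $323.32 − (-$227.68) = $551.00

$551.00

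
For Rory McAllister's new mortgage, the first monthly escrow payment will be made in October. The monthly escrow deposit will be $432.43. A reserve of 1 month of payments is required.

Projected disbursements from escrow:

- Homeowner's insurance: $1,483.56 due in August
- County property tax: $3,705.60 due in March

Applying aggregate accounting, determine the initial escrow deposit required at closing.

Cushion = 1 × $432.43 = $432.43
Trial balance (start $0, +$432.43 each month, − disbursements):
  Oct: +$432.43 → $432.43
  Nov: +$432.43 → $864.86
  Dec: +$432.43 → $1,297.29
  Jan: +$432.43 → $1,729.72
  Feb: +$432.43 → $2,162.15
  Mar: +$432.43 − $3,705.60 → -$1,111.02
  Apr: +$432.43 → -$678.59
  May: +$432.43 → -$246.16
  Jun: +$432.43 → $186.27
  Jul: +$432.43 → $618.70
  Aug: +$432.43 − $1,483.56 → -$432.43
  Sep: +$432.43 → $0.00
Lowest trial balance = -$1,111.02 (Mar)
Initial deposit = cushion − low point = $432.43 − (-$1,111.02) = $1,543.45

$1,543.45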